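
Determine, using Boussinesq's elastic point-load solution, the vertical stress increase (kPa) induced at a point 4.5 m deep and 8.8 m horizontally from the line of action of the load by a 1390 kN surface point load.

Boussinesq vertical stress below a point load on an elastic half-space:
Δσ_z = 3P/(2πz²) · [1 + (r/z)²]^(−5/2)
r/z = 8.8/4.5 = 1.9556; [1+(r/z)²]^(−5/2) = 0.019563.
Δσ_z = 3×1390/(2π×4.5²) × 0.019563 = 32.774 × 0.019563 = 0.6412 kPa

Δσ_z ≈ 0.641 kPa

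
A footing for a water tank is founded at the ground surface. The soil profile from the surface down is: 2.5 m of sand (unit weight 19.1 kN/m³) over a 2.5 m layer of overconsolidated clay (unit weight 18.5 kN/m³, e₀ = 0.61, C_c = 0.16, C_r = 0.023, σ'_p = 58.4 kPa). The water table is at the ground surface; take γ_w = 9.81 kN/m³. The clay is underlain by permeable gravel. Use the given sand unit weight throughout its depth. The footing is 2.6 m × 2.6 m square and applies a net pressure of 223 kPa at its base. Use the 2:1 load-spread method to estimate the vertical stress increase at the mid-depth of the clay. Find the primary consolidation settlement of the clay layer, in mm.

S_c ≈ 30.1 mm

Mid-depth of clay below the ground surface: z = 2.5 + 2.5/2 = 3.75 m.
Total vertical stress at mid-clay: σ_v = 19.1×2.5 + 18.5×1.25 = 70.875 kPa.
Pore pressure: u = 9.81×(3.75 − 0) = 36.788 kPa.
Initial effective stress: σ'_0 = σ_v − u = 70.875 − 36.788 = 34.087 kPa.
Stress increase at mid-clay by the 2:1 spreading method:
Δσ = qBL/((B+z)(L+z)) = 223×2.6×2.6/((2.6+3.75)(2.6+3.75)) = 37.386 kPa
Final effective stress: σ'_f = 34.087 + 37.386 = 71.473 kPa.
σ'_f = 71.473 > σ'_p = 58.4 kPa, so the stress path crosses the preconsolidation pressure — recompression up to σ'_p, then virgin compression beyond:
S_c = H/(1+e₀)·[C_r·log₁₀(σ'_p/σ'_0) + C_c·log₁₀(σ'_f/σ'_p)]
    = 2.5/1.61 × [0.023×log₁₀(58.4/34.087) + 0.16×log₁₀(71.473/58.4)]
    = 1.5528 × [0.005378 + 0.014037] = 0.03015 m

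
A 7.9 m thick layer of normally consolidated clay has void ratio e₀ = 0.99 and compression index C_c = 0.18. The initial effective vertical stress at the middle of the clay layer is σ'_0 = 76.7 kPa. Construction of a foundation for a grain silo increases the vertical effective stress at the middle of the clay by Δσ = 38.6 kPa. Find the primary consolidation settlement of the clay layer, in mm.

S_c ≈ 127 mm

Final effective stress: σ'_f = σ'_0 + Δσ = 76.7 + 38.6 = 115.3 kPa.
Normally consolidated clay, so the full stress increment lies on the virgin compression line:
S_c = C_c·H/(1+e₀)·log₁₀(σ'_f/σ'_0) = 0.18×7.9/(1+0.99)×log₁₀(115.3/76.7)
    = 0.71457 × 0.17703 = 0.1265 m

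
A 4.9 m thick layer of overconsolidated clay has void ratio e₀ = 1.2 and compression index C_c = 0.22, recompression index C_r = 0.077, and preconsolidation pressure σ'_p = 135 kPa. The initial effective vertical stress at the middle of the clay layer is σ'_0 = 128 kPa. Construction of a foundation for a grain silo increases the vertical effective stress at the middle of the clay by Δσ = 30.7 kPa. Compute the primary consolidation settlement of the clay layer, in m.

S_c ≈ 0.0384 m

Final effective stress: σ'_f = 128 + 30.7 = 158.7 kPa.
σ'_f = 158.7 > σ'_p = 135 kPa, so the stress path crosses the preconsolidation pressure — recompression up to σ'_p, then virgin compression beyond:
S_c = H/(1+e₀)·[C_r·log₁₀(σ'_p/σ'_0) + C_c·log₁₀(σ'_f/σ'_p)]
    = 4.9/2.2 × [0.077×log₁₀(135/128) + 0.22×log₁₀(158.7/135)]
    = 2.2273 × [0.0017805 + 0.015453] = 0.03838 m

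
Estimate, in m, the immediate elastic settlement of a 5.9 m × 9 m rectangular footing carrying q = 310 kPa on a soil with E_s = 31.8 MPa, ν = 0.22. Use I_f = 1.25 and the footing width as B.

S_e ≈ 0.0684 m

Immediate (elastic) settlement: S_e = q·B·(1−ν²)/E_s · I_f.
E_s = 31.8 MPa = 31800 kPa.
S_e = 310 × 5.9 × (1 − 0.22²) / 31800 × 1.25
    = 310 × 5.9 × 0.9516 / 31800 × 1.25
    = 0.06841 m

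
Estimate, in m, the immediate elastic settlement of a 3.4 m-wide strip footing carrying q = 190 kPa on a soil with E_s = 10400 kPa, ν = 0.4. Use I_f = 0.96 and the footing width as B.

Immediate (elastic) settlement: S_e = q·B·(1−ν²)/E_s · I_f.
S_e = 190 × 3.4 × (1 − 0.4²) / 10400 × 0.96
    = 190 × 3.4 × 0.84 / 10400 × 0.96
    = 0.05009 m

S_e ≈ 0.0501 m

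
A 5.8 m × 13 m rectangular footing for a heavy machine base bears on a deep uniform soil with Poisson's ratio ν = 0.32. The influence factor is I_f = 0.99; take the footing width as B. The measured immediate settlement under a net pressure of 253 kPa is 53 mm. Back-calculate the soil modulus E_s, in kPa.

S_e = q·B·(1−ν²)/E_s · I_f  ⇒  E_s = q·B·(1−ν²)·I_f / S_e.
E_s = 253 × 5.8 × 0.8976 × 0.99 / 0.053 = 24600 kPa

E_s ≈ 24600 kPa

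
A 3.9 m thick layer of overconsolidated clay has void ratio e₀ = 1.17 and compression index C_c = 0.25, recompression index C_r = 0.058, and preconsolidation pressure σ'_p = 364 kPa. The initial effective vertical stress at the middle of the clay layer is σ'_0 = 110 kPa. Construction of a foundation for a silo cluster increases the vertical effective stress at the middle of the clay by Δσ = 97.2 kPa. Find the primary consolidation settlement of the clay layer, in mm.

S_c ≈ 28.7 mm

Final effective stress: σ'_f = 110 + 97.2 = 207.2 kPa.
σ'_f = 207.2 ≤ σ'_p = 364 kPa, so the clay remains overconsolidated and only the recompression index applies:
S_c = C_r·H/(1+e₀)·log₁₀(σ'_f/σ'_0) = 0.058×3.9/2.17×log₁₀(207.2/110)
    = 0.10424 × 0.275 = 0.02867 m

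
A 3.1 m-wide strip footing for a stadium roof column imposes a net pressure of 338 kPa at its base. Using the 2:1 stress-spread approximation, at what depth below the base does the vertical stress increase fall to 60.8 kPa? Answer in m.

2:1 spreading — at depth z the loaded area has grown by z in each plan dimension:
qB/(B+z) = Δσ_z ⇒ z = qB/Δσ_z − B = 338×3.1/60.8 − 3.1 = 14.13 m

z ≈ 14.1 m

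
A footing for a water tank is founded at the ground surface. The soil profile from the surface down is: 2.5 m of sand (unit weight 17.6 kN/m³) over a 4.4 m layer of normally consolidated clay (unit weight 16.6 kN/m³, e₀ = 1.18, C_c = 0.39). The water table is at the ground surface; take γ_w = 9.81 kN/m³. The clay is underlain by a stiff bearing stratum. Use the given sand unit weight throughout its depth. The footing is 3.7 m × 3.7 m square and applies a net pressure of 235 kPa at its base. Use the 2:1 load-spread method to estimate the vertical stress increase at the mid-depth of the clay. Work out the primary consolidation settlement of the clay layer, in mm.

Mid-depth of clay below the ground surface: z = 2.5 + 4.4/2 = 4.7 m.
Total vertical stress at mid-clay: σ_v = 17.6×2.5 + 16.6×2.2 = 80.52 kPa.
Pore pressure: u = 9.81×(4.7 − 0) = 46.107 kPa.
Initial effective stress: σ'_0 = σ_v − u = 80.52 − 46.107 = 34.413 kPa.
Stress increase at mid-clay by the 2:1 spreading method:
Δσ = qBL/((B+z)(L+z)) = 235×3.7×3.7/((3.7+4.7)(3.7+4.7)) = 45.595 kPa
Final effective stress: σ'_f = σ'_0 + Δσ = 34.413 + 45.595 = 80.008 kPa.
Normally consolidated clay, so the full stress increment lies on the virgin compression line:
S_c = C_c·H/(1+e₀)·log₁₀(σ'_f/σ'_0) = 0.39×4.4/(1+1.18)×log₁₀(80.008/34.413)
    = 0.78716 × 0.36641 = 0.2884 m

S_c ≈ 288 mm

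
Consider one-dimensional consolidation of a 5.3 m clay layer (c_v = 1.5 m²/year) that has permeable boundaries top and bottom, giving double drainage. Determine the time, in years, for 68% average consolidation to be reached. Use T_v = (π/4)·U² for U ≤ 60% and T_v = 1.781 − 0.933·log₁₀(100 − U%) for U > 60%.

Drainage path length: H_d = H/2 = 2.65 m (double drainage).
U > 60%: T_v = 1.781 − 0.933·log₁₀(100 − 68) = 0.3767.
t = T_v·H_d²/c_v = 0.3767×2.65²/1.5 = 1.764 years.

t ≈ 1.76 years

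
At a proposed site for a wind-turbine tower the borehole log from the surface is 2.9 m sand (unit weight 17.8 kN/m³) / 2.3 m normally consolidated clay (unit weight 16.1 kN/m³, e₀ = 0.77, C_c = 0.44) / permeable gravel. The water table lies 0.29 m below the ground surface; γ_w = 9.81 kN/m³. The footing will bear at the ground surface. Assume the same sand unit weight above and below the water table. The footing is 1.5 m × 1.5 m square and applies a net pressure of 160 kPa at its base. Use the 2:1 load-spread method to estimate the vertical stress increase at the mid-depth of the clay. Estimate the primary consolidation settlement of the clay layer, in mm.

Mid-depth of clay below the ground surface: z = 2.9 + 2.3/2 = 4.05 m.
Total vertical stress at mid-clay: σ_v = 17.8×2.9 + 16.1×1.15 = 70.135 kPa.
Pore pressure: u = 9.81×(4.05 − 0.29) = 36.886 kPa.
Initial effective stress: σ'_0 = σ_v − u = 70.135 − 36.886 = 33.249 kPa.
Stress increase at mid-clay by the 2:1 spreading method:
Δσ = qBL/((B+z)(L+z)) = 160×1.5×1.5/((1.5+4.05)(1.5+4.05)) = 11.687 kPa
Final effective stress: σ'_f = σ'_0 + Δσ = 33.249 + 11.687 = 44.936 kPa.
Normally consolidated clay, so the full stress increment lies on the virgin compression line:
S_c = C_c·H/(1+e₀)·log₁₀(σ'_f/σ'_0) = 0.44×2.3/(1+0.77)×log₁₀(44.936/33.249)
    = 0.57175 × 0.13082 = 0.0748 m

S_c ≈ 74.8 mm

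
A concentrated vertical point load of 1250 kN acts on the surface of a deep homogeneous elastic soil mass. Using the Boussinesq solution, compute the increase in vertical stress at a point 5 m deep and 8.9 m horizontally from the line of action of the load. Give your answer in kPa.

Δσ_z ≈ 0.673 kPa

Boussinesq vertical stress below a point load on an elastic half-space:
Δσ_z = 3P/(2πz²) · [1 + (r/z)²]^(−5/2)
r/z = 8.9/5 = 1.78; [1+(r/z)²]^(−5/2) = 0.028189.
Δσ_z = 3×1250/(2π×5²) × 0.028189 = 23.873 × 0.028189 = 0.673 kPa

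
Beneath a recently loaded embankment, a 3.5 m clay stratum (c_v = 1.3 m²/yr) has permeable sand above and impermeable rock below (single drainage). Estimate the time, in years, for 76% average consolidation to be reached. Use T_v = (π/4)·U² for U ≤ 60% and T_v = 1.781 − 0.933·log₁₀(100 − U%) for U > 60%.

Drainage path length: H_d = H = 3.5 m (single drainage).
U > 60%: T_v = 1.781 − 0.933·log₁₀(100 − 76) = 0.49326.
t = T_v·H_d²/c_v = 0.49326×3.5²/1.3 = 4.648 years.

t ≈ 4.65 years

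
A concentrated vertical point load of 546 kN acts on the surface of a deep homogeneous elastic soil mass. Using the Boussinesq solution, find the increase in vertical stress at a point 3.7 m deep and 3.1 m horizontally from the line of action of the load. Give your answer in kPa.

Δσ_z ≈ 5.04 kPa

Boussinesq vertical stress below a point load on an elastic half-space:
Δσ_z = 3P/(2πz²) · [1 + (r/z)²]^(−5/2)
r/z = 3.1/3.7 = 0.83784; [1+(r/z)²]^(−5/2) = 0.26462.
Δσ_z = 3×546/(2π×3.7²) × 0.26462 = 19.043 × 0.26462 = 5.039 kPa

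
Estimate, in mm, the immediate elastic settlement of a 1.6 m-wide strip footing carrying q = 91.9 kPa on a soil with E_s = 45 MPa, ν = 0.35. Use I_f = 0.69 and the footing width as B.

S_e ≈ 1.98 mm

Immediate (elastic) settlement: S_e = q·B·(1−ν²)/E_s · I_f.
E_s = 45 MPa = 45000 kPa.
S_e = 91.9 × 1.6 × (1 − 0.35²) / 45000 × 0.69
    = 91.9 × 1.6 × 0.8775 / 45000 × 0.69
    = 0.001978 m = 1.978 mm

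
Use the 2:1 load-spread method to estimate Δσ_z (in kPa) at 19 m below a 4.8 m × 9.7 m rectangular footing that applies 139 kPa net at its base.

By the 2:1 method the load spreads at 1 horizontal : 2 vertical, so at depth z the loaded area has grown by z in each plan dimension:
Δσ = qBL/((B+z)(L+z)) = 139×4.8×9.7/((4.8+19)(9.7+19)) = 9.4748 kPa

Δσ_z ≈ 9.47 kPa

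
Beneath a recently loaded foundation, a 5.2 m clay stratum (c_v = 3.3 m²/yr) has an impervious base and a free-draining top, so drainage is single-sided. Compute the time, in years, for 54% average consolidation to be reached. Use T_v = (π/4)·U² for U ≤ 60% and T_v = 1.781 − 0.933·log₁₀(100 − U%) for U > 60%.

t ≈ 1.88 years

Drainage path length: H_d = H = 5.2 m (single drainage).
U ≤ 60%: T_v = (π/4)·U² = (π/4)×0.54² = 0.22902.
t = T_v·H_d²/c_v = 0.22902×5.2²/3.3 = 1.877 years.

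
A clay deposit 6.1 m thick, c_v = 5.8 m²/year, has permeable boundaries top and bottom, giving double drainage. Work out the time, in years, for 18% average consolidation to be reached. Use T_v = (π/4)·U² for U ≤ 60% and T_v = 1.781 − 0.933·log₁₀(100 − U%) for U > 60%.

t ≈ 0.0408 years

Drainage path length: H_d = H/2 = 3.05 m (double drainage).
U ≤ 60%: T_v = (π/4)·U² = (π/4)×0.18² = 0.025447.
t = T_v·H_d²/c_v = 0.025447×3.05²/5.8 = 0.04081 years.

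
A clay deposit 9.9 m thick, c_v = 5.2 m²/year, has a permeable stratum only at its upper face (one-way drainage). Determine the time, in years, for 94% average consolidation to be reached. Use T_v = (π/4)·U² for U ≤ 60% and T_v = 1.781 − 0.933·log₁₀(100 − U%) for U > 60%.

t ≈ 19.9 years

Drainage path length: H_d = H = 9.9 m (single drainage).
U > 60%: T_v = 1.781 − 0.933·log₁₀(100 − 94) = 1.055.
t = T_v·H_d²/c_v = 1.055×9.9²/5.2 = 19.88 years.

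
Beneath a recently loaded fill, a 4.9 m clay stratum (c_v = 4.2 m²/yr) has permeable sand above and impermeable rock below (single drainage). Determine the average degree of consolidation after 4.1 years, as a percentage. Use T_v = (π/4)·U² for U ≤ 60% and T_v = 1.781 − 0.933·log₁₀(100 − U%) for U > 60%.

U ≈ 86.2 %

Drainage path length: H_d = H = 4.9 m (single drainage).
T_v = c_v·t/H_d² = 4.2×4.1/4.9² = 0.7172.
T_v = 0.7172 corresponds to the U > 60% branch:
U = 1 − 10^((1.781 − T_v)/0.933)/100 = 0.8619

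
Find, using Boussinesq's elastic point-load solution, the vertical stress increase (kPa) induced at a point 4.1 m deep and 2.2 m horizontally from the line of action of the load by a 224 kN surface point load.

Δσ_z ≈ 3.38 kPa

Boussinesq vertical stress below a point load on an elastic half-space:
Δσ_z = 3P/(2πz²) · [1 + (r/z)²]^(−5/2)
r/z = 2.2/4.1 = 0.53659; [1+(r/z)²]^(−5/2) = 0.53122.
Δσ_z = 3×224/(2π×4.1²) × 0.53122 = 6.3624 × 0.53122 = 3.38 kPa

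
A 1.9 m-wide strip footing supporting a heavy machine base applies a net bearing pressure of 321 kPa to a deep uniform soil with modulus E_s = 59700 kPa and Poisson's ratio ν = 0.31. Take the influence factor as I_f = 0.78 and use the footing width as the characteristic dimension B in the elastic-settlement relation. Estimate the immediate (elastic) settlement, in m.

S_e ≈ 0.0072 m

Immediate (elastic) settlement: S_e = q·B·(1−ν²)/E_s · I_f.
S_e = 321 × 1.9 × (1 − 0.31²) / 59700 × 0.78
    = 321 × 1.9 × 0.9039 / 59700 × 0.78
    = 0.007203 m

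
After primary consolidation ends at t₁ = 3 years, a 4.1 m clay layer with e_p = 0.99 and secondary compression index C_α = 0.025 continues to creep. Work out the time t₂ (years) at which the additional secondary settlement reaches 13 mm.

S_s = C_α·H/(1+e_p)·log₁₀(t₂/t₁) ⇒ log₁₀(t₂/t₁) = S_s·(1+e_p)/(C_α·H).
log₁₀(t₂/t₁) = 0.013 × (1+0.99) / (0.025×4.1) = 0.2524
t₂ = t₁ × 10^0.2524 = 3 × 1.788 = 5.364 years

t₂ ≈ 5.36 years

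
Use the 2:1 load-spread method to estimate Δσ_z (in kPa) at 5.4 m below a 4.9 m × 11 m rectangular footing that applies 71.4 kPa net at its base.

Δσ_z ≈ 22.8 kPa

By the 2:1 method the load spreads at 1 horizontal : 2 vertical, so at depth z the loaded area has grown by z in each plan dimension:
Δσ = qBL/((B+z)(L+z)) = 71.4×4.9×11/((4.9+5.4)(11+5.4)) = 22.783 kPa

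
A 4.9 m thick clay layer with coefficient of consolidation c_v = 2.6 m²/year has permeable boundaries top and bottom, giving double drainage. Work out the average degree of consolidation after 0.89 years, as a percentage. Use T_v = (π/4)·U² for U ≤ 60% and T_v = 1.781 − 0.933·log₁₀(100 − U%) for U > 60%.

U ≈ 68.7 %

Drainage path length: H_d = H/2 = 2.45 m (double drainage).
T_v = c_v·t/H_d² = 2.6×0.89/2.45² = 0.38551.
T_v = 0.38551 corresponds to the U > 60% branch:
U = 1 − 10^((1.781 − T_v)/0.933)/100 = 0.6869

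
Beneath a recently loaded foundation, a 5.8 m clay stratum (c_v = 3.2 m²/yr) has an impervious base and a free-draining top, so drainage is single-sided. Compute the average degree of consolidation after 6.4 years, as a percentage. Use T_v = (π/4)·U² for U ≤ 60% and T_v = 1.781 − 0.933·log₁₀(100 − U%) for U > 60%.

U ≈ 82 %

Drainage path length: H_d = H = 5.8 m (single drainage).
T_v = c_v·t/H_d² = 3.2×6.4/5.8² = 0.6088.
T_v = 0.6088 corresponds to the U > 60% branch:
U = 1 − 10^((1.781 − T_v)/0.933)/100 = 0.8195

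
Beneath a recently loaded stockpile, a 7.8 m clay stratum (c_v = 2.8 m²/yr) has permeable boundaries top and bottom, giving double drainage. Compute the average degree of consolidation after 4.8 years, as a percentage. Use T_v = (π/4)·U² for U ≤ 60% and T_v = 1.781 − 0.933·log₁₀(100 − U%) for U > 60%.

Drainage path length: H_d = H/2 = 3.9 m (double drainage).
T_v = c_v·t/H_d² = 2.8×4.8/3.9² = 0.88363.
T_v = 0.88363 corresponds to the U > 60% branch:
U = 1 − 10^((1.781 − T_v)/0.933)/100 = 0.9084

U ≈ 90.8 %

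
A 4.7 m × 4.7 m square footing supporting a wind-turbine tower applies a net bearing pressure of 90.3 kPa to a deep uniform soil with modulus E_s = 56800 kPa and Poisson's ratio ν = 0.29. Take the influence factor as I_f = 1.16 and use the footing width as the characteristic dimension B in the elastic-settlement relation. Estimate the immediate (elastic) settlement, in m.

S_e ≈ 0.00794 m

Immediate (elastic) settlement: S_e = q·B·(1−ν²)/E_s · I_f.
S_e = 90.3 × 4.7 × (1 − 0.29²) / 56800 × 1.16
    = 90.3 × 4.7 × 0.9159 / 56800 × 1.16
    = 0.007939 m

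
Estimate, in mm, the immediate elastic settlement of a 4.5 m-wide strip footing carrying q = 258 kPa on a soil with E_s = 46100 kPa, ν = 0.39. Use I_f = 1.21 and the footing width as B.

Immediate (elastic) settlement: S_e = q·B·(1−ν²)/E_s · I_f.
S_e = 258 × 4.5 × (1 − 0.39²) / 46100 × 1.21
    = 258 × 4.5 × 0.8479 / 46100 × 1.21
    = 0.02584 m = 25.84 mm

S_e ≈ 25.8 mm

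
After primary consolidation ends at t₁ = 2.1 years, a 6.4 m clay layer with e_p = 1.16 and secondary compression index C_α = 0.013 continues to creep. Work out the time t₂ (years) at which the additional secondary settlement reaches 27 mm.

S_s = C_α·H/(1+e_p)·log₁₀(t₂/t₁) ⇒ log₁₀(t₂/t₁) = S_s·(1+e_p)/(C_α·H).
log₁₀(t₂/t₁) = 0.027 × (1+1.16) / (0.013×6.4) = 0.701
t₂ = t₁ × 10^0.701 = 2.1 × 5.023 = 10.55 years

t₂ ≈ 10.5 years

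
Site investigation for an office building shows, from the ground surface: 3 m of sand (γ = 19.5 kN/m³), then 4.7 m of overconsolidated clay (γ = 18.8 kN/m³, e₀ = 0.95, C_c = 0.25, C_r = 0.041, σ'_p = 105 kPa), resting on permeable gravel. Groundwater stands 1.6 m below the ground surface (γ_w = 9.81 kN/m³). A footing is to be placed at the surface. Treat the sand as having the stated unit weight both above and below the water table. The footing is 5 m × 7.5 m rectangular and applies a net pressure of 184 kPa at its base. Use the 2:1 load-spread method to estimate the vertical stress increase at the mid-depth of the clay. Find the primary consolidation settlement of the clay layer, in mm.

Mid-depth of clay below the ground surface: z = 3 + 4.7/2 = 5.35 m.
Total vertical stress at mid-clay: σ_v = 19.5×3 + 18.8×2.35 = 102.68 kPa.
Pore pressure: u = 9.81×(5.35 − 1.6) = 36.788 kPa.
Initial effective stress: σ'_0 = σ_v − u = 102.68 − 36.788 = 65.892 kPa.
Stress increase at mid-clay by the 2:1 spreading method:
Δσ = qBL/((B+z)(L+z)) = 184×5×7.5/((5+5.35)(7.5+5.35)) = 51.881 kPa
Final effective stress: σ'_f = 65.892 + 51.881 = 117.77 kPa.
σ'_f = 117.77 > σ'_p = 105 kPa, so the stress path crosses the preconsolidation pressure — recompression up to σ'_p, then virgin compression beyond:
S_c = H/(1+e₀)·[C_r·log₁₀(σ'_p/σ'_0) + C_c·log₁₀(σ'_f/σ'_p)]
    = 4.7/1.95 × [0.041×log₁₀(105/65.892) + 0.25×log₁₀(117.77/105)]
    = 2.4103 × [0.0082966 + 0.012461] = 0.05003 m

S_c ≈ 50 mm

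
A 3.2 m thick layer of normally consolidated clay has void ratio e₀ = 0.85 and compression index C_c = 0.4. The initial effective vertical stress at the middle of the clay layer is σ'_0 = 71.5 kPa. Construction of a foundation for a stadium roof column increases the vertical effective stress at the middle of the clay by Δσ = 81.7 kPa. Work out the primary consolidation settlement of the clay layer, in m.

Final effective stress: σ'_f = σ'_0 + Δσ = 71.5 + 81.7 = 153.2 kPa.
Normally consolidated clay, so the full stress increment lies on the virgin compression line:
S_c = C_c·H/(1+e₀)·log₁₀(σ'_f/σ'_0) = 0.4×3.2/(1+0.85)×log₁₀(153.2/71.5)
    = 0.69189 × 0.33095 = 0.229 m

S_c ≈ 0.229 m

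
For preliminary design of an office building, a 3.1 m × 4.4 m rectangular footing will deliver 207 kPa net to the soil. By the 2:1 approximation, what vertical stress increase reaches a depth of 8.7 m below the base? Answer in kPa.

By the 2:1 method the load spreads at 1 horizontal : 2 vertical, so at depth z the loaded area has grown by z in each plan dimension:
Δσ = qBL/((B+z)(L+z)) = 207×3.1×4.4/((3.1+8.7)(4.4+8.7)) = 18.265 kPa

Δσ_z ≈ 18.3 kPa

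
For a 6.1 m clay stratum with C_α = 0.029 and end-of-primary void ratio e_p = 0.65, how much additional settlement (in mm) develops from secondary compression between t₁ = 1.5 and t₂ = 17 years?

Secondary compression: S_s = C_α·H/(1+e_p)·log₁₀(t₂/t₁)
S_s = 0.029×6.1/(1+0.65)×log₁₀(17/1.5)
    = 0.1072 × 1.054 = 0.113 m

S_s ≈ 113 mm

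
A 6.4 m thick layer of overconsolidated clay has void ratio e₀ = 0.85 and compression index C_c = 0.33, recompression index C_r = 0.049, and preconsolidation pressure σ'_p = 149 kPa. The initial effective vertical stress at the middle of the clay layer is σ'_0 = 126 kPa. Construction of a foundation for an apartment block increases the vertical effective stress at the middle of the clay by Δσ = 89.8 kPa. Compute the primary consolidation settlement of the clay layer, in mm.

Final effective stress: σ'_f = 126 + 89.8 = 215.8 kPa.
σ'_f = 215.8 > σ'_p = 149 kPa, so the stress path crosses the preconsolidation pressure — recompression up to σ'_p, then virgin compression beyond:
S_c = H/(1+e₀)·[C_r·log₁₀(σ'_p/σ'_0) + C_c·log₁₀(σ'_f/σ'_p)]
    = 6.4/1.85 × [0.049×log₁₀(149/126) + 0.33×log₁₀(215.8/149)]
    = 3.4595 × [0.003568 + 0.053086] = 0.196 m

S_c ≈ 196 mm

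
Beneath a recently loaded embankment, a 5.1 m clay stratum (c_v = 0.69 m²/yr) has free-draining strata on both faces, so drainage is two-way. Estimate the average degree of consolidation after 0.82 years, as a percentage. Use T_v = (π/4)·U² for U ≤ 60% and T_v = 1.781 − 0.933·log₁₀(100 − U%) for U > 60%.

U ≈ 33.3 %

Drainage path length: H_d = H/2 = 2.55 m (double drainage).
T_v = c_v·t/H_d² = 0.69×0.82/2.55² = 0.087013.
T_v = 0.087013 corresponds to the U ≤ 60% branch:
U = √(4T_v/π) = 0.3328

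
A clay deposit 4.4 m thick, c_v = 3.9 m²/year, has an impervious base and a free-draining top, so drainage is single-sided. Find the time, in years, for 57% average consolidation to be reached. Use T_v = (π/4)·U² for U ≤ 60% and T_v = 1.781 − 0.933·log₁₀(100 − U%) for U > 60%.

Drainage path length: H_d = H = 4.4 m (single drainage).
U ≤ 60%: T_v = (π/4)·U² = (π/4)×0.57² = 0.25518.
t = T_v·H_d²/c_v = 0.25518×4.4²/3.9 = 1.267 years.

t ≈ 1.27 years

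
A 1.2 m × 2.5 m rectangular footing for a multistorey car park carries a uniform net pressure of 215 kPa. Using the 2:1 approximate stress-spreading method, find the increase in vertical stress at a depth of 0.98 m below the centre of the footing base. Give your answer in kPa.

Δσ_z ≈ 85 kPa

By the 2:1 method the load spreads at 1 horizontal : 2 vertical, so at depth z the loaded area has grown by z in each plan dimension:
Δσ = qBL/((B+z)(L+z)) = 215×1.2×2.5/((1.2+0.98)(2.5+0.98)) = 85.021 kPa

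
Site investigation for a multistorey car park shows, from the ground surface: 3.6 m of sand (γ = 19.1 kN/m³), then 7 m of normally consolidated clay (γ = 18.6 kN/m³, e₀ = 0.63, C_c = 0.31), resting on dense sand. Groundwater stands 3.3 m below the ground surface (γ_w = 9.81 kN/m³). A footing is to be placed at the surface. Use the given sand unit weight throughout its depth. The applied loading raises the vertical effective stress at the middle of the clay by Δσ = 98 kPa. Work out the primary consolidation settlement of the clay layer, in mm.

Mid-depth of clay below the ground surface: z = 3.6 + 7/2 = 7.1 m.
Total vertical stress at mid-clay: σ_v = 19.1×3.6 + 18.6×3.5 = 133.86 kPa.
Pore pressure: u = 9.81×(7.1 − 3.3) = 37.278 kPa.
Initial effective stress: σ'_0 = σ_v − u = 133.86 − 37.278 = 96.582 kPa.
Final effective stress: σ'_f = σ'_0 + Δσ = 96.582 + 98 = 194.58 kPa.
Normally consolidated clay, so the full stress increment lies on the virgin compression line:
S_c = C_c·H/(1+e₀)·log₁₀(σ'_f/σ'_0) = 0.31×7/(1+0.63)×log₁₀(194.58/96.582)
    = 1.3313 × 0.3042 = 0.405 m

S_c ≈ 405 mm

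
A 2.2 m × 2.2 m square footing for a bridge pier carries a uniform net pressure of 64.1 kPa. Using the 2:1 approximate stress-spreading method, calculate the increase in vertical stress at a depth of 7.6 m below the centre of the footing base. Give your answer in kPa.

By the 2:1 method the load spreads at 1 horizontal : 2 vertical, so at depth z the loaded area has grown by z in each plan dimension:
Δσ = qBL/((B+z)(L+z)) = 64.1×2.2×2.2/((2.2+7.6)(2.2+7.6)) = 3.2304 kPa

Δσ_z ≈ 3.23 kPa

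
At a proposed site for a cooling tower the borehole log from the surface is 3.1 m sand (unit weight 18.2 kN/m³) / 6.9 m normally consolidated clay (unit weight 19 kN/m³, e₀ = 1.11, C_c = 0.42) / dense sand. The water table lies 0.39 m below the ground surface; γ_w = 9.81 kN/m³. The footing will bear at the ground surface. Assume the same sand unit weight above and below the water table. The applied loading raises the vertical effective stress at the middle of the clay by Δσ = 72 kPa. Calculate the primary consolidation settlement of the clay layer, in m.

S_c ≈ 0.462 m

Mid-depth of clay below the ground surface: z = 3.1 + 6.9/2 = 6.55 m.
Total vertical stress at mid-clay: σ_v = 18.2×3.1 + 19×3.45 = 121.97 kPa.
Pore pressure: u = 9.81×(6.55 − 0.39) = 60.43 kPa.
Initial effective stress: σ'_0 = σ_v − u = 121.97 − 60.43 = 61.54 kPa.
Final effective stress: σ'_f = σ'_0 + Δσ = 61.54 + 72 = 133.54 kPa.
Normally consolidated clay, so the full stress increment lies on the virgin compression line:
S_c = C_c·H/(1+e₀)·log₁₀(σ'_f/σ'_0) = 0.42×6.9/(1+1.11)×log₁₀(133.54/61.54)
    = 1.3735 × 0.33645 = 0.4621 m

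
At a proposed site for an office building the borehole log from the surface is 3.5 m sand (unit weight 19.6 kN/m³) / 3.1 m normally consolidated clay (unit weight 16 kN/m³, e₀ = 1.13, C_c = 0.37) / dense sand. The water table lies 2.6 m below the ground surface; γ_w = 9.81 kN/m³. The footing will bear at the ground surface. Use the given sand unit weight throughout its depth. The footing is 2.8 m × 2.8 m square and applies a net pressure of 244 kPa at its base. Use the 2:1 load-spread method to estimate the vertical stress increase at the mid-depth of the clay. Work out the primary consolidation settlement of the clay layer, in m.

S_c ≈ 0.0865 m

Mid-depth of clay below the ground surface: z = 3.5 + 3.1/2 = 5.05 m.
Total vertical stress at mid-clay: σ_v = 19.6×3.5 + 16×1.55 = 93.4 kPa.
Pore pressure: u = 9.81×(5.05 − 2.6) = 24.035 kPa.
Initial effective stress: σ'_0 = σ_v − u = 93.4 − 24.035 = 69.365 kPa.
Stress increase at mid-clay by the 2:1 spreading method:
Δσ = qBL/((B+z)(L+z)) = 244×2.8×2.8/((2.8+5.05)(2.8+5.05)) = 31.043 kPa
Final effective stress: σ'_f = σ'_0 + Δσ = 69.365 + 31.043 = 100.41 kPa.
Normally consolidated clay, so the full stress increment lies on the virgin compression line:
S_c = C_c·H/(1+e₀)·log₁₀(σ'_f/σ'_0) = 0.37×3.1/(1+1.13)×log₁₀(100.41/69.365)
    = 0.5385 × 0.16064 = 0.0865 m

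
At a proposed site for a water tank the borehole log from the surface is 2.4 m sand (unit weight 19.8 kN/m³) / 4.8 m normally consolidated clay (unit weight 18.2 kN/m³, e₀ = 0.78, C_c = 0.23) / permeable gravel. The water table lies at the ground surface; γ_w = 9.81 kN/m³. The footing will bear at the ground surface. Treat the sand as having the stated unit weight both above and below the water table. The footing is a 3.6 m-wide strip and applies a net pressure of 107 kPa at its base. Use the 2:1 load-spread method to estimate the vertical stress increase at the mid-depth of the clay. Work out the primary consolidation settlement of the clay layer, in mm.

S_c ≈ 192 mm

Mid-depth of clay below the ground surface: z = 2.4 + 4.8/2 = 4.8 m.
Total vertical stress at mid-clay: σ_v = 19.8×2.4 + 18.2×2.4 = 91.2 kPa.
Pore pressure: u = 9.81×(4.8 − 0) = 47.088 kPa.
Initial effective stress: σ'_0 = σ_v − u = 91.2 − 47.088 = 44.112 kPa.
Stress increase at mid-clay by the 2:1 spreading method:
Δσ = qB/(B+z) = 107×3.6/(3.6+4.8) = 45.857 kPa
Final effective stress: σ'_f = σ'_0 + Δσ = 44.112 + 45.857 = 89.969 kPa.
Normally consolidated clay, so the full stress increment lies on the virgin compression line:
S_c = C_c·H/(1+e₀)·log₁₀(σ'_f/σ'_0) = 0.23×4.8/(1+0.78)×log₁₀(89.969/44.112)
    = 0.62022 × 0.30954 = 0.192 m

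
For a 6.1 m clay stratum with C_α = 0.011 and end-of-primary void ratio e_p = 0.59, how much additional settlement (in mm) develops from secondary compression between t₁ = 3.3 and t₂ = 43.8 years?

S_s ≈ 47.4 mm

Secondary compression: S_s = C_α·H/(1+e_p)·log₁₀(t₂/t₁)
S_s = 0.011×6.1/(1+0.59)×log₁₀(43.8/3.3)
    = 0.0422 × 1.123 = 0.04739 m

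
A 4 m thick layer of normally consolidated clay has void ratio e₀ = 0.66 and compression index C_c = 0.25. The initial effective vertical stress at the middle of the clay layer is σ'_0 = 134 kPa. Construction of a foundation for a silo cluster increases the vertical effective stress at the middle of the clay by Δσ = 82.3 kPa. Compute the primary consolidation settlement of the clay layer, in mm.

S_c ≈ 125 mm

Final effective stress: σ'_f = σ'_0 + Δσ = 134 + 82.3 = 216.3 kPa.
Normally consolidated clay, so the full stress increment lies on the virgin compression line:
S_c = C_c·H/(1+e₀)·log₁₀(σ'_f/σ'_0) = 0.25×4/(1+0.66)×log₁₀(216.3/134)
    = 0.60241 × 0.20795 = 0.1253 m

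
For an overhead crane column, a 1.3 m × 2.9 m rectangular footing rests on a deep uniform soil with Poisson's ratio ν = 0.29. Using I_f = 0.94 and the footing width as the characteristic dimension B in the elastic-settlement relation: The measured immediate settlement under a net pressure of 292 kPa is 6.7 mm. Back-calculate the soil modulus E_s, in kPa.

E_s ≈ 48800 kPa

S_e = q·B·(1−ν²)/E_s · I_f  ⇒  E_s = q·B·(1−ν²)·I_f / S_e.
E_s = 292 × 1.3 × 0.9159 × 0.94 / 0.0067 = 48780 kPa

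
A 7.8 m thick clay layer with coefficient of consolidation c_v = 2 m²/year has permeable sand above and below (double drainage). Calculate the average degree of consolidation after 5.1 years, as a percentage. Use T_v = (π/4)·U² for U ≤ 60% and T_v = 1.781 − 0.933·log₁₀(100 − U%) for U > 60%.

U ≈ 84.5 %

Drainage path length: H_d = H/2 = 3.9 m (double drainage).
T_v = c_v·t/H_d² = 2×5.1/3.9² = 0.67061.
T_v = 0.67061 corresponds to the U > 60% branch:
U = 1 − 10^((1.781 − T_v)/0.933)/100 = 0.8451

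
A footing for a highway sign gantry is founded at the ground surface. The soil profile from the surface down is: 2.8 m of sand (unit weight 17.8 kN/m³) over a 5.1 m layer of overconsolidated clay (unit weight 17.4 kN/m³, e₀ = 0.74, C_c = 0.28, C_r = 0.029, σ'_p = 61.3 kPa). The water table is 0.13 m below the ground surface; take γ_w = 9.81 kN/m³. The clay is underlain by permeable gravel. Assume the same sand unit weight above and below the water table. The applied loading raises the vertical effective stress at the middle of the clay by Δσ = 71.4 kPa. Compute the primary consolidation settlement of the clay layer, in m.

S_c ≈ 0.235 m

Mid-depth of clay below the ground surface: z = 2.8 + 5.1/2 = 5.35 m.
Total vertical stress at mid-clay: σ_v = 17.8×2.8 + 17.4×2.55 = 94.21 kPa.
Pore pressure: u = 9.81×(5.35 − 0.13) = 51.208 kPa.
Initial effective stress: σ'_0 = σ_v − u = 94.21 − 51.208 = 43.002 kPa.
Final effective stress: σ'_f = 43.002 + 71.4 = 114.4 kPa.
σ'_f = 114.4 > σ'_p = 61.3 kPa, so the stress path crosses the preconsolidation pressure — recompression up to σ'_p, then virgin compression beyond:
S_c = H/(1+e₀)·[C_r·log₁₀(σ'_p/σ'_0) + C_c·log₁₀(σ'_f/σ'_p)]
    = 5.1/1.74 × [0.029×log₁₀(61.3/43.002) + 0.28×log₁₀(114.4/61.3)]
    = 2.931 × [0.0044652 + 0.07587] = 0.2355 m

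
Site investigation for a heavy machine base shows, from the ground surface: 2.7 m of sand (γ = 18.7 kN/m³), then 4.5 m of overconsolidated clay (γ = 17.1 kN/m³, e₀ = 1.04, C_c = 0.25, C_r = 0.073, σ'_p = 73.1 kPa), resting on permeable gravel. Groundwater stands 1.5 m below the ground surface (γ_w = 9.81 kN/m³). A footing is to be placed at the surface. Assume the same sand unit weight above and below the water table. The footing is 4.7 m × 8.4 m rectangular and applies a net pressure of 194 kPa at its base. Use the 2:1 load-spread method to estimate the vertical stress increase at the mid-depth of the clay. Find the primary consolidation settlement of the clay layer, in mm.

S_c ≈ 127 mm

Mid-depth of clay below the ground surface: z = 2.7 + 4.5/2 = 4.95 m.
Total vertical stress at mid-clay: σ_v = 18.7×2.7 + 17.1×2.25 = 88.965 kPa.
Pore pressure: u = 9.81×(4.95 − 1.5) = 33.845 kPa.
Initial effective stress: σ'_0 = σ_v − u = 88.965 − 33.845 = 55.12 kPa.
Stress increase at mid-clay by the 2:1 spreading method:
Δσ = qBL/((B+z)(L+z)) = 194×4.7×8.4/((4.7+4.95)(8.4+4.95)) = 59.453 kPa
Final effective stress: σ'_f = 55.12 + 59.453 = 114.57 kPa.
σ'_f = 114.57 > σ'_p = 73.1 kPa, so the stress path crosses the preconsolidation pressure — recompression up to σ'_p, then virgin compression beyond:
S_c = H/(1+e₀)·[C_r·log₁₀(σ'_p/σ'_0) + C_c·log₁₀(σ'_f/σ'_p)]
    = 4.5/2.04 × [0.073×log₁₀(73.1/55.12) + 0.25×log₁₀(114.57/73.1)]
    = 2.2059 × [0.0089504 + 0.048788] = 0.1274 m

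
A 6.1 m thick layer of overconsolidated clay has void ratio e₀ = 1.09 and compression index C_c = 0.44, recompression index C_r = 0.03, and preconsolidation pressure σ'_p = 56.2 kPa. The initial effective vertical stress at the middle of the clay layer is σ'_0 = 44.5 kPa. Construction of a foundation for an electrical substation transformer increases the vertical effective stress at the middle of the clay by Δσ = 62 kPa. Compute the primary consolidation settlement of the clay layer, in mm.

Final effective stress: σ'_f = 44.5 + 62 = 106.5 kPa.
σ'_f = 106.5 > σ'_p = 56.2 kPa, so the stress path crosses the preconsolidation pressure — recompression up to σ'_p, then virgin compression beyond:
S_c = H/(1+e₀)·[C_r·log₁₀(σ'_p/σ'_0) + C_c·log₁₀(σ'_f/σ'_p)]
    = 6.1/2.09 × [0.03×log₁₀(56.2/44.5) + 0.44×log₁₀(106.5/56.2)]
    = 2.9187 × [0.0030413 + 0.12215] = 0.3654 m

S_c ≈ 365 mm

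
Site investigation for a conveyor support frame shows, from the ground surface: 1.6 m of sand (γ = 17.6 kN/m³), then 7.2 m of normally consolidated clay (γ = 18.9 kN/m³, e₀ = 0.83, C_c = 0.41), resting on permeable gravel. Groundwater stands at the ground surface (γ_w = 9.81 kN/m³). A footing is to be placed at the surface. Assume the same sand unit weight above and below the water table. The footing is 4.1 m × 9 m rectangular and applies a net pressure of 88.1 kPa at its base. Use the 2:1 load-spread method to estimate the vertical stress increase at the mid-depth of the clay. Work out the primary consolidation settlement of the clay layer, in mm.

S_c ≈ 305 mm

Mid-depth of clay below the ground surface: z = 1.6 + 7.2/2 = 5.2 m.
Total vertical stress at mid-clay: σ_v = 17.6×1.6 + 18.9×3.6 = 96.2 kPa.
Pore pressure: u = 9.81×(5.2 − 0) = 51.012 kPa.
Initial effective stress: σ'_0 = σ_v − u = 96.2 − 51.012 = 45.188 kPa.
Stress increase at mid-clay by the 2:1 spreading method:
Δσ = qBL/((B+z)(L+z)) = 88.1×4.1×9/((4.1+5.2)(9+5.2)) = 24.617 kPa
Final effective stress: σ'_f = σ'_0 + Δσ = 45.188 + 24.617 = 69.805 kPa.
Normally consolidated clay, so the full stress increment lies on the virgin compression line:
S_c = C_c·H/(1+e₀)·log₁₀(σ'_f/σ'_0) = 0.41×7.2/(1+0.83)×log₁₀(69.805/45.188)
    = 1.6131 × 0.18886 = 0.3047 m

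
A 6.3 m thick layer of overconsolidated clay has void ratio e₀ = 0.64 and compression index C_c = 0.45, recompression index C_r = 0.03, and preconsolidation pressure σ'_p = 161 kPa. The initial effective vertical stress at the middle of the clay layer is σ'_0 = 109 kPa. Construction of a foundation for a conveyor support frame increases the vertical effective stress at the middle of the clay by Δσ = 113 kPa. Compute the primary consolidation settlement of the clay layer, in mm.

S_c ≈ 261 mm

Final effective stress: σ'_f = 109 + 113 = 222 kPa.
σ'_f = 222 > σ'_p = 161 kPa, so the stress path crosses the preconsolidation pressure — recompression up to σ'_p, then virgin compression beyond:
S_c = H/(1+e₀)·[C_r·log₁₀(σ'_p/σ'_0) + C_c·log₁₀(σ'_f/σ'_p)]
    = 6.3/1.64 × [0.03×log₁₀(161/109) + 0.45×log₁₀(222/161)]
    = 3.8415 × [0.005082 + 0.062787] = 0.2607 m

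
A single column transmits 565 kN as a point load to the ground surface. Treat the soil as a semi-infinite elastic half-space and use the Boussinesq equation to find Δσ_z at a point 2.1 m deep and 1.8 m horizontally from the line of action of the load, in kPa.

Δσ_z ≈ 15.4 kPa

Boussinesq vertical stress below a point load on an elastic half-space:
Δσ_z = 3P/(2πz²) · [1 + (r/z)²]^(−5/2)
r/z = 1.8/2.1 = 0.85714; [1+(r/z)²]^(−5/2) = 0.25231.
Δσ_z = 3×565/(2π×2.1²) × 0.25231 = 61.172 × 0.25231 = 15.43 kPa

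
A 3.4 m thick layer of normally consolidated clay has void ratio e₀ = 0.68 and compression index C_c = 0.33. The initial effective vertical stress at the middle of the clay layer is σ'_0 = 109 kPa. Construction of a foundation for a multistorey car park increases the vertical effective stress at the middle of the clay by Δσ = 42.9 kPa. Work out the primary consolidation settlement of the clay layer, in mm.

S_c ≈ 96.3 mm

Final effective stress: σ'_f = σ'_0 + Δσ = 109 + 42.9 = 151.9 kPa.
Normally consolidated clay, so the full stress increment lies on the virgin compression line:
S_c = C_c·H/(1+e₀)·log₁₀(σ'_f/σ'_0) = 0.33×3.4/(1+0.68)×log₁₀(151.9/109)
    = 0.66786 × 0.14413 = 0.09626 m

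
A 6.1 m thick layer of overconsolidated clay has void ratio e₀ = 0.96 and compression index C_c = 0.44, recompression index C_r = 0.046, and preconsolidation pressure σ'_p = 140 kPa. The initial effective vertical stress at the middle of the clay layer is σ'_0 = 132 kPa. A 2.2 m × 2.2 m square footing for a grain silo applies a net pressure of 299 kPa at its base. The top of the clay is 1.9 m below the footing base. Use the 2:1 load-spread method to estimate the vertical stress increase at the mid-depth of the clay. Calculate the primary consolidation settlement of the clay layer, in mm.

Mid-depth of clay below the footing base: z = 1.9 + 6.1/2 = 4.95 m.
Stress increase at mid-clay by the 2:1 spreading method:
Δσ = qBL/((B+z)(L+z)) = 299×2.2×2.2/((2.2+4.95)(2.2+4.95)) = 28.308 kPa
Final effective stress: σ'_f = 132 + 28.308 = 160.31 kPa.
σ'_f = 160.31 > σ'_p = 140 kPa, so the stress path crosses the preconsolidation pressure — recompression up to σ'_p, then virgin compression beyond:
S_c = H/(1+e₀)·[C_r·log₁₀(σ'_p/σ'_0) + C_c·log₁₀(σ'_f/σ'_p)]
    = 6.1/1.96 × [0.046×log₁₀(140/132) + 0.44×log₁₀(160.31/140)]
    = 3.1122 × [0.0011755 + 0.025886] = 0.08422 m

S_c ≈ 84.2 mm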